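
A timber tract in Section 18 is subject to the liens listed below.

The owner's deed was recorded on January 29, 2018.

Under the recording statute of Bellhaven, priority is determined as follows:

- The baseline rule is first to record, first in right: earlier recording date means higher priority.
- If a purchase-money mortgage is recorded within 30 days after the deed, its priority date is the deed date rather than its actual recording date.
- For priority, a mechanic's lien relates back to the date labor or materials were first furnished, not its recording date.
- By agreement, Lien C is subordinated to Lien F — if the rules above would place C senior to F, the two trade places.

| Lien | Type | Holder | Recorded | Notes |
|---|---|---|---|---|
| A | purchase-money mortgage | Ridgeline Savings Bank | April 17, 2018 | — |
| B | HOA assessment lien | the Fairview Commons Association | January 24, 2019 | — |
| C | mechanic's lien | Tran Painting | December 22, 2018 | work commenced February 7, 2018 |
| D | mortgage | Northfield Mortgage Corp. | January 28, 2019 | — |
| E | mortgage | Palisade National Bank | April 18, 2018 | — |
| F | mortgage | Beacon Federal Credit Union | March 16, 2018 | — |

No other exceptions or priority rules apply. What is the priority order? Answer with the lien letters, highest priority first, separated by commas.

Effective dates: A was recorded 78 days after the deed, outside the 30-day window, so it keeps its recording date; C is treated as recorded February 7, 2018, the work-commencement date.
By effective date: C (February 7, 2018), F (March 16, 2018), A (April 17, 2018), E (April 18, 2018), B (January 24, 2019), D (January 28, 2019).
Because C would otherwise rank above F, the subordination swaps them.

F, C, A, E, B, D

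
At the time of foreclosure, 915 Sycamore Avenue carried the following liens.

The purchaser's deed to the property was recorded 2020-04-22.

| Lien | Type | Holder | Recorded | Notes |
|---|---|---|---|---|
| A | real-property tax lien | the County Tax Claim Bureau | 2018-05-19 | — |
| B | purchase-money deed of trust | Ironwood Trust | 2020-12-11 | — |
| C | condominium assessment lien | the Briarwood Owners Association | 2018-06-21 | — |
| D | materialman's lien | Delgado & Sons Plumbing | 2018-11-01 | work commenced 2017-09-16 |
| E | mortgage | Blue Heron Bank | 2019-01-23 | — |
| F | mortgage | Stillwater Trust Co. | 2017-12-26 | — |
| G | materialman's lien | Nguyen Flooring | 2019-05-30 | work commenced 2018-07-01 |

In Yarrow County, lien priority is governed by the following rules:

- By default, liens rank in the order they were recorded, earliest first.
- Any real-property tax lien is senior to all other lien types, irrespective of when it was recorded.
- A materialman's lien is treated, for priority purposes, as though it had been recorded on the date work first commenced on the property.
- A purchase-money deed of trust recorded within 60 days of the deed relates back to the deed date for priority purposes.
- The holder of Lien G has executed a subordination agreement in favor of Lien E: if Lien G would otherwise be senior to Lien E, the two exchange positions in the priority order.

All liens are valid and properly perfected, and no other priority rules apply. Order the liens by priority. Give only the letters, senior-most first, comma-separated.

A, D, F, C, E, G, B

Effective dates after the stated exceptions: B missed the 60-day window (233 days after the deed), so its recording date stands; D is treated as recorded 2017-09-16, the work-commencement date; G's effective date is 2018-07-01, when work began.
A is a real-property tax lien and takes priority over every other lien.
Remaining liens by effective date: D (2017-09-16), F (2017-12-26), C (2018-06-21), G (2018-07-01), E (2019-01-23), B (2020-12-11).
The subordination applies — G was senior to E — so G and E swap.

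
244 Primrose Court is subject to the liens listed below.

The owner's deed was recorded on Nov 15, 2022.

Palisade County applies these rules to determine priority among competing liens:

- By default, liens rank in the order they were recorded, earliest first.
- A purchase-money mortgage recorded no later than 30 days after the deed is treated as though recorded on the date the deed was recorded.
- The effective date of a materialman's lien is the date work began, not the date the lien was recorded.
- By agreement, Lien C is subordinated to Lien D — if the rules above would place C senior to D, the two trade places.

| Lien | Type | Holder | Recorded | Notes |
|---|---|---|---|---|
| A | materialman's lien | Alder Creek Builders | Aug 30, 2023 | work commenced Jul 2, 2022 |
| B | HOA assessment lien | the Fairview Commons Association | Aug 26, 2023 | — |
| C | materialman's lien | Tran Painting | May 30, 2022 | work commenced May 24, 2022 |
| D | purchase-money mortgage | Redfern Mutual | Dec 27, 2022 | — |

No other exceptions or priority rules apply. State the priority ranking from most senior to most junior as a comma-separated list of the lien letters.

D, A, C, B

Effective dates after the stated exceptions: A is treated as recorded Jul 2, 2022, the work-commencement date; C is treated as recorded May 24, 2022, the work-commencement date; D was recorded 42 days after the deed — beyond 30 days — so no relation-back applies.
Ordering by effective date: C (May 24, 2022), A (Jul 2, 2022), D (Dec 27, 2022), B (Aug 26, 2023).
C would otherwise be senior to D, so under the subordination agreement C and D exchange positions.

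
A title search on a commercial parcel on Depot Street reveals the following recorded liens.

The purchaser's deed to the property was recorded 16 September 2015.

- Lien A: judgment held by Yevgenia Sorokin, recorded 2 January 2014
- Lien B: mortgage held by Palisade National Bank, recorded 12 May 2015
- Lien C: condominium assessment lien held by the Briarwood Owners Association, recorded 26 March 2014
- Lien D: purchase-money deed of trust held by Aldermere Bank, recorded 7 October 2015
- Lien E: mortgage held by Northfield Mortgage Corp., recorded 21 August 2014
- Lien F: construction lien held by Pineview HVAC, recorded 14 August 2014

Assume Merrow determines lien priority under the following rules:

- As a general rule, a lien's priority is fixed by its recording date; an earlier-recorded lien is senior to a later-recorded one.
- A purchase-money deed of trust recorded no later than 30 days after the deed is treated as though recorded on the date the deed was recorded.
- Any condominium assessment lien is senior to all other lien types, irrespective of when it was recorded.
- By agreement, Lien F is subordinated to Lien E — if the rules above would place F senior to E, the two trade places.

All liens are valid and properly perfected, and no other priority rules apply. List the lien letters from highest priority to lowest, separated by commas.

C, A, E, F, B, D

Adjusting effective dates: D's effective date is the deed date, 16 September 2015.
As a condominium assessment lien, C is senior to every other lien.
Ordering the rest by effective date: A (2 January 2014), F (14 August 2014), E (21 August 2014), B (12 May 2015), D (16 September 2015).
Because F would otherwise rank above E, the subordination swaps them.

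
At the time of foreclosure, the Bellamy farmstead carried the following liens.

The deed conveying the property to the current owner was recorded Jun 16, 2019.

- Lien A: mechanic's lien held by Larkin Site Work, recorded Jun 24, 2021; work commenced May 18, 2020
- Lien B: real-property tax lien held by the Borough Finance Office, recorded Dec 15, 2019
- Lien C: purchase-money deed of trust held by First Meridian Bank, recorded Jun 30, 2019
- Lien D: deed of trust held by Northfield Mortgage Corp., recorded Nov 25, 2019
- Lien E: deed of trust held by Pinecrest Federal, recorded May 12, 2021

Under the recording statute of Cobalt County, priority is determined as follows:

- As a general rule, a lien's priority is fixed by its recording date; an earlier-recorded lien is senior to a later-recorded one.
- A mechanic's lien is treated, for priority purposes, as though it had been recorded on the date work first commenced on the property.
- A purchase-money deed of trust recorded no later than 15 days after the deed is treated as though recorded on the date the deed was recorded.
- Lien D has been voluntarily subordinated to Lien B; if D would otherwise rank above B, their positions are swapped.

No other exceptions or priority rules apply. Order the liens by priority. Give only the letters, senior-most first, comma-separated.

C, B, D, A, E

Effective dates after the stated exceptions: A is treated as recorded May 18, 2020, the work-commencement date; C relates back to the deed date Jun 16, 2019.
Sorted by effective date: C (Jun 16, 2019), D (Nov 25, 2019), B (Dec 15, 2019), A (May 18, 2020), E (May 12, 2021).
Because D would otherwise rank above B, the subordination swaps them.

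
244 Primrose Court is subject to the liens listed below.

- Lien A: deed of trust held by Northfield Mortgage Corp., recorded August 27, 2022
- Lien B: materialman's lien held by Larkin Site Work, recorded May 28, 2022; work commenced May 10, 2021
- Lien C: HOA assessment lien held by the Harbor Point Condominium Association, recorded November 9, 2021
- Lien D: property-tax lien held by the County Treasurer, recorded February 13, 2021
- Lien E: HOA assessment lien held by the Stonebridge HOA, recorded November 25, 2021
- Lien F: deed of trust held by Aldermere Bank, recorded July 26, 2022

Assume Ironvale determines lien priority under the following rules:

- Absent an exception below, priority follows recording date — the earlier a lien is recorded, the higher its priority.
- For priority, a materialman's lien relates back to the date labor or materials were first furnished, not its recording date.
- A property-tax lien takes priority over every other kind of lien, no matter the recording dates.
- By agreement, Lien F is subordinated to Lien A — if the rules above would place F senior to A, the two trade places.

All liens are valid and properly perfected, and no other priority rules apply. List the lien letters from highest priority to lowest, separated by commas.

Adjusting effective dates: B relates back to May 10, 2021 (work commenced).
D is a property-tax lien, so it outranks all other liens regardless of date.
The other liens, earliest effective date first: B (May 10, 2021), C (November 9, 2021), E (November 25, 2021), F (July 26, 2022), A (August 27, 2022).
F would otherwise be senior to A, so under the subordination agreement F and A exchange positions.

D, B, C, E, A, F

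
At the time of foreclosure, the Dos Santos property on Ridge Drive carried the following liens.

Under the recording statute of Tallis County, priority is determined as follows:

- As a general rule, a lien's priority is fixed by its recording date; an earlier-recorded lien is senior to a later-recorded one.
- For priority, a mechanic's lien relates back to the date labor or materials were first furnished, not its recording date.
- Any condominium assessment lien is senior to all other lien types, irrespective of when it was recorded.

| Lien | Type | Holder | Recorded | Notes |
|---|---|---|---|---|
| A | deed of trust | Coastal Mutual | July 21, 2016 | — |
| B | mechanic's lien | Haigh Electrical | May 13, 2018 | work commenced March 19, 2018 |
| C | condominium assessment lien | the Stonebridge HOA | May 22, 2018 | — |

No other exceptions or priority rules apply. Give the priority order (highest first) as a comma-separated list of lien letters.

C, A, B

Effective dates after the stated exceptions: B relates back to March 19, 2018 (work commenced).
As a condominium assessment lien, C is senior to every other lien.
Among the remaining liens, by effective date: A (July 21, 2016), B (March 19, 2018).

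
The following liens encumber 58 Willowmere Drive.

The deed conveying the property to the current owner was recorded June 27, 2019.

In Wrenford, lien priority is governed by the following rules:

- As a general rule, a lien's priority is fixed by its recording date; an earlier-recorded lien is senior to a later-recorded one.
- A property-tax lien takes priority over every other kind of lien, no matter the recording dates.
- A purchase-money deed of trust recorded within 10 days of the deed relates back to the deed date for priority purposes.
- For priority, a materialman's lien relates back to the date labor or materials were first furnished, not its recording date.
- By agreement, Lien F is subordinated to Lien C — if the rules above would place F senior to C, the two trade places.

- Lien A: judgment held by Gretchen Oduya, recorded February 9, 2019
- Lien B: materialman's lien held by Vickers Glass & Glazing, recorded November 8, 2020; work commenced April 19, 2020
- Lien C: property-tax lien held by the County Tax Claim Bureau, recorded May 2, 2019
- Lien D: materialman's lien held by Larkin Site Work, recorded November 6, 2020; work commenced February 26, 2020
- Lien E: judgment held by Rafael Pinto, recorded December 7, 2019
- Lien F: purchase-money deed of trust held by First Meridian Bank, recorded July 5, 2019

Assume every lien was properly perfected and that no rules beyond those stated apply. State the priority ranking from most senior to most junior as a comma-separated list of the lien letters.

Adjusting effective dates: B relates back to April 19, 2020 (work commenced); D relates back to February 26, 2020 (work commenced); F's effective date is the deed date, June 27, 2019.
C is a property-tax lien and takes priority over every other lien.
Among the remaining liens, by effective date: A (February 9, 2019), F (June 27, 2019), E (December 7, 2019), D (February 26, 2020), B (April 19, 2020).
Since F is not senior to C, the subordination leaves the order unchanged.

C, A, F, E, D, B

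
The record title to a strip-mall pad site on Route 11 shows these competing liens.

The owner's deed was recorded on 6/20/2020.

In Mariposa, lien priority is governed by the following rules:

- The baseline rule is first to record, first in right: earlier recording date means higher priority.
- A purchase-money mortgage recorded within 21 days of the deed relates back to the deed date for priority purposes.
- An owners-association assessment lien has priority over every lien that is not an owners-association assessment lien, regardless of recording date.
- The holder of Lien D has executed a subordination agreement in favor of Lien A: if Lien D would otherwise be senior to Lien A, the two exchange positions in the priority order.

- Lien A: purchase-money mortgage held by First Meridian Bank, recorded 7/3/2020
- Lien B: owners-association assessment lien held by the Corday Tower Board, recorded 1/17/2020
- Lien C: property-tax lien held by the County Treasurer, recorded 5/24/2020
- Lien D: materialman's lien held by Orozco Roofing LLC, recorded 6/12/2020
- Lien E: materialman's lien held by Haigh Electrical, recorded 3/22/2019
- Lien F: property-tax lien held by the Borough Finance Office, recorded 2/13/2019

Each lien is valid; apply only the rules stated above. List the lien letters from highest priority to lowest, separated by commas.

B, F, E, C, A, D

Effective dates after the stated exceptions: A relates back to the deed date 6/20/2020.
As an owners-association assessment lien, B is senior to every other lien.
Among the remaining liens, by effective date: F (2/13/2019), E (3/22/2019), C (5/24/2020), D (6/12/2020), A (6/20/2020).
Because D would otherwise rank above A, the subordination swaps them.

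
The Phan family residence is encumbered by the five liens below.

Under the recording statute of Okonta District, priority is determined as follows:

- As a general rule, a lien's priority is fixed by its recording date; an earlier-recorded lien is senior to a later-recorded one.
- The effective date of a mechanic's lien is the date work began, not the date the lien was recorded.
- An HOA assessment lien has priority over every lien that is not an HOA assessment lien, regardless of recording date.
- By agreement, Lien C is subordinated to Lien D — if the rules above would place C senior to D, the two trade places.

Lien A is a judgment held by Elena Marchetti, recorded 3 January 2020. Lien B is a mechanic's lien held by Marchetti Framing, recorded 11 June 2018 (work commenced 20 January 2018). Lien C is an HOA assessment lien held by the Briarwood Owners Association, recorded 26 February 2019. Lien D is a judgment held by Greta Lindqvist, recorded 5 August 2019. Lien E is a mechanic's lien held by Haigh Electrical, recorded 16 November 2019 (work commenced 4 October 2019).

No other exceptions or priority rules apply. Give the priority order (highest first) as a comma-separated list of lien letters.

D, B, C, E, A

Adjusting effective dates: B is treated as recorded 20 January 2018, the work-commencement date; E is treated as recorded 4 October 2019, the work-commencement date.
C is an HOA assessment lien and takes priority over every other lien.
Remaining liens by effective date: B (20 January 2018), D (5 August 2019), E (4 October 2019), A (3 January 2020).
The subordination applies — C was senior to D — so C and D swap.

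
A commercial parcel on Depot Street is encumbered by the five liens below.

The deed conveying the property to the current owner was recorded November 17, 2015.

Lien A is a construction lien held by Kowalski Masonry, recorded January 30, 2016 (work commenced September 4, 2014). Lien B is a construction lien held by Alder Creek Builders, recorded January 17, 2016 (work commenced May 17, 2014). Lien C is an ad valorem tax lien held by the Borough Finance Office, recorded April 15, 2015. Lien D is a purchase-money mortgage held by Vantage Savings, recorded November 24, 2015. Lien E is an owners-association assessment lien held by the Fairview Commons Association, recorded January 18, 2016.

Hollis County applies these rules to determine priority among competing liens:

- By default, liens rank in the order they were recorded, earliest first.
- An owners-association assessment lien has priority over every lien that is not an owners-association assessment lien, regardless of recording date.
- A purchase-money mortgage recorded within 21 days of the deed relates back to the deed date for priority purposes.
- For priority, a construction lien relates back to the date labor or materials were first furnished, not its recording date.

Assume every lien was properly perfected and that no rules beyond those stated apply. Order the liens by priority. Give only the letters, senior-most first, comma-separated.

Effective dates: A relates back to September 4, 2014 (work commenced); B is treated as recorded May 17, 2014, the work-commencement date; D was recorded within the 21-day window, so its effective date is the deed date November 17, 2015.
E is an owners-association assessment lien and takes priority over every other lien.
Remaining liens by effective date: B (May 17, 2014), A (September 4, 2014), C (April 15, 2015), D (November 17, 2015).

E, B, A, C, D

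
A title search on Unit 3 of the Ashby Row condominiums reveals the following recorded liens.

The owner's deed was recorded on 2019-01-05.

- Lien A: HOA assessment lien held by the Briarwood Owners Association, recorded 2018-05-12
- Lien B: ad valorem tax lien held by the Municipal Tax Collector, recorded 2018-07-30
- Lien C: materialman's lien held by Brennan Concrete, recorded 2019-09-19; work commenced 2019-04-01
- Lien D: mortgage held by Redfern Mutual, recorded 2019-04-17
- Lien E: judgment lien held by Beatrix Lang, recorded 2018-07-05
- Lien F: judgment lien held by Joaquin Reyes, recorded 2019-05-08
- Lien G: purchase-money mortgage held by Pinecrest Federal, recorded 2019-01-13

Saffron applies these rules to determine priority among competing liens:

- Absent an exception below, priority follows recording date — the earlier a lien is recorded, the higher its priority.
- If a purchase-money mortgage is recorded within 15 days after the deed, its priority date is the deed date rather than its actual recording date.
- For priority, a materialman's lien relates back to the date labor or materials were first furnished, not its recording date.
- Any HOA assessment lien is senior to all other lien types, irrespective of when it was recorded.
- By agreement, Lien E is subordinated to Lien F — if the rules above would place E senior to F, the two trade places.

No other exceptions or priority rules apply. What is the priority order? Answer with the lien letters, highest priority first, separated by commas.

A, F, B, G, C, D, E

Effective dates after the stated exceptions: C relates back to 2019-04-01 (work commenced); G's effective date is the deed date, 2019-01-05.
As an HOA assessment lien, A is senior to every other lien.
Ordering the rest by effective date: E (2018-07-05), B (2018-07-30), G (2019-01-05), C (2019-04-01), D (2019-04-17), F (2019-05-08).
The subordination applies — E was senior to F — so E and F swap.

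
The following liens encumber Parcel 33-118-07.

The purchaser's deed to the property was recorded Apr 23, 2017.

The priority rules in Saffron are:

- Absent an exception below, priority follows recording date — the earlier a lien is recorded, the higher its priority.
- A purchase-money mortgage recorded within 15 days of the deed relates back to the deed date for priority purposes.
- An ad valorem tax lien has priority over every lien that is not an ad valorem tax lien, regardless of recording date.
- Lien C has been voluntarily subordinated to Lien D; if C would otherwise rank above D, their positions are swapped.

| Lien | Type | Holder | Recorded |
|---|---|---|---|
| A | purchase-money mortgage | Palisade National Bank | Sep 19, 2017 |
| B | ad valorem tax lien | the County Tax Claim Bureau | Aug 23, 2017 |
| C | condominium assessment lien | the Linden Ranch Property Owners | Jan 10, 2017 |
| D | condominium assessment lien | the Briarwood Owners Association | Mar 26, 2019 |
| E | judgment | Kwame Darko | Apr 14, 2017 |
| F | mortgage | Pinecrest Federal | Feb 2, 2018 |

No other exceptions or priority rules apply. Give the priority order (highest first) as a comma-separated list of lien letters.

Effective dates after the stated exceptions: A was recorded 149 days after the deed, outside the 15-day window, so it keeps its recording date.
B, as an ad valorem tax lien, has superpriority and ranks first.
Ordering the rest by effective date: C (Jan 10, 2017), E (Apr 14, 2017), A (Sep 19, 2017), F (Feb 2, 2018), D (Mar 26, 2019).
C is senior to D before the subordination, so the two trade places.

B, D, E, A, F, C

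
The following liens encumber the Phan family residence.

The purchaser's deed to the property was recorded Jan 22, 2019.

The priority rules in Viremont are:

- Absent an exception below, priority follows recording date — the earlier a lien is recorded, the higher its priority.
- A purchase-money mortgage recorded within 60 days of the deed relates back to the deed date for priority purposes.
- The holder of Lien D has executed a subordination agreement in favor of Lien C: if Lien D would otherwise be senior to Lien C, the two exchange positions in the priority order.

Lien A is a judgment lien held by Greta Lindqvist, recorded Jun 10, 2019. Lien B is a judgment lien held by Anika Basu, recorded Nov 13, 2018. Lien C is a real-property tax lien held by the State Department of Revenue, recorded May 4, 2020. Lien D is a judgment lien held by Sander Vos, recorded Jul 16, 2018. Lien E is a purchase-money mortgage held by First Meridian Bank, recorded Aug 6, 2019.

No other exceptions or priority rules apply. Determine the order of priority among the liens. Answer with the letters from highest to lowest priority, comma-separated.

C, B, A, E, D

Adjusting effective dates: E was recorded 196 days after the deed, outside the 60-day window, so it keeps its recording date.
Sorted by effective date: D (Jul 16, 2018), B (Nov 13, 2018), A (Jun 10, 2019), E (Aug 6, 2019), C (May 4, 2020).
The subordination applies — D was senior to C — so D and C swap.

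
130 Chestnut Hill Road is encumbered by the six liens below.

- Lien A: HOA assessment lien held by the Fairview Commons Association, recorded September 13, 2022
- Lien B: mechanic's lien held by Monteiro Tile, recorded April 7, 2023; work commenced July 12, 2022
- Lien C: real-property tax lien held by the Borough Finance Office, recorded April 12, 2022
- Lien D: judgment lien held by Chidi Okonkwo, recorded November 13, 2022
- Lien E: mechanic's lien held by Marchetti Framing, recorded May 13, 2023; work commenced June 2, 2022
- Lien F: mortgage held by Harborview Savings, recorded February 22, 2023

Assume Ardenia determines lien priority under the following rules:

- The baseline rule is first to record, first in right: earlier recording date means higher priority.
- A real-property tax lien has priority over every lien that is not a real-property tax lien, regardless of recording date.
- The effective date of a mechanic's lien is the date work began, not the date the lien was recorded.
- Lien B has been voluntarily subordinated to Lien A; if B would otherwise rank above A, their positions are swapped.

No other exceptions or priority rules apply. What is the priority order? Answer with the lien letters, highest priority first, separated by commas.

Adjusting effective dates: B is treated as recorded July 12, 2022, the work-commencement date; E relates back to June 2, 2022 (work commenced).
C is a real-property tax lien and takes priority over every other lien.
The other liens, earliest effective date first: E (June 2, 2022), B (July 12, 2022), A (September 13, 2022), D (November 13, 2022), F (February 22, 2023).
B is senior to A before the subordination, so the two trade places.

C, E, A, B, D, F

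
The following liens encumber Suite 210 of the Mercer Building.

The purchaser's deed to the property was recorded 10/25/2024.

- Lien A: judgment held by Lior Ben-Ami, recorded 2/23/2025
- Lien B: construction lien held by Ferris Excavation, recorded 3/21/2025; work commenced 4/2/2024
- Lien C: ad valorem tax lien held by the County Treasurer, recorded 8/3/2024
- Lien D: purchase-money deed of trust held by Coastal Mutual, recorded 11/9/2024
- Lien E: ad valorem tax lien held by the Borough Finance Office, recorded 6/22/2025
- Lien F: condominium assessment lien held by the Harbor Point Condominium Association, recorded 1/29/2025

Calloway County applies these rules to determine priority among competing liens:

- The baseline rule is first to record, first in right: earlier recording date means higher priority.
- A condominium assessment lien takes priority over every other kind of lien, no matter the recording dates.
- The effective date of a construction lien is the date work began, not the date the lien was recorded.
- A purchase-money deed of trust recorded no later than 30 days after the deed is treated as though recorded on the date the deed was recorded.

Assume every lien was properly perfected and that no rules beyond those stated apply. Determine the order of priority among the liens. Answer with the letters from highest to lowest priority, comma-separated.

F, B, C, D, A, E

First, effective dates: B is treated as recorded 4/2/2024, the work-commencement date; D's effective date is the deed date, 10/25/2024.
F is a condominium assessment lien, so it outranks all other liens regardless of date.
Among the remaining liens, by effective date: B (4/2/2024), C (8/3/2024), D (10/25/2024), A (2/23/2025), E (6/22/2025).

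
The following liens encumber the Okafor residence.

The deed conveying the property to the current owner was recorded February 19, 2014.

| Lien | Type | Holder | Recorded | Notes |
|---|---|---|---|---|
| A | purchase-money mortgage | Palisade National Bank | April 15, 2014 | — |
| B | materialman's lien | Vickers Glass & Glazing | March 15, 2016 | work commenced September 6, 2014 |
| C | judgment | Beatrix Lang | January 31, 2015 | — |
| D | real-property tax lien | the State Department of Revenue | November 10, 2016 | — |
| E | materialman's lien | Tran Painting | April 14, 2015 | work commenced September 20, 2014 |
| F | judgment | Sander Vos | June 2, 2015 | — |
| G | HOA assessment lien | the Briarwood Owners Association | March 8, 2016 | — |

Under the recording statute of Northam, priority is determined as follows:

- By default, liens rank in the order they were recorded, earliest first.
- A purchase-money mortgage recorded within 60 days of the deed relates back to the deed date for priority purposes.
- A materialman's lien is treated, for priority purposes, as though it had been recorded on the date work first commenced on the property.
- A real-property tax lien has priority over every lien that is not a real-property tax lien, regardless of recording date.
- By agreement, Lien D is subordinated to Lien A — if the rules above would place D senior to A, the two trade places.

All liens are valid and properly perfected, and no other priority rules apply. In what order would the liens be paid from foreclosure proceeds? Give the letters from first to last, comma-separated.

A, D, B, E, C, F, G

Effective dates after the stated exceptions: A relates back to the deed date February 19, 2014; B's effective date is September 6, 2014, when work began; E relates back to September 20, 2014 (work commenced).
As a real-property tax lien, D is senior to every other lien.
The other liens, earliest effective date first: A (February 19, 2014), B (September 6, 2014), E (September 20, 2014), C (January 31, 2015), F (June 2, 2015), G (March 8, 2016).
D is senior to A before the subordination, so the two trade places.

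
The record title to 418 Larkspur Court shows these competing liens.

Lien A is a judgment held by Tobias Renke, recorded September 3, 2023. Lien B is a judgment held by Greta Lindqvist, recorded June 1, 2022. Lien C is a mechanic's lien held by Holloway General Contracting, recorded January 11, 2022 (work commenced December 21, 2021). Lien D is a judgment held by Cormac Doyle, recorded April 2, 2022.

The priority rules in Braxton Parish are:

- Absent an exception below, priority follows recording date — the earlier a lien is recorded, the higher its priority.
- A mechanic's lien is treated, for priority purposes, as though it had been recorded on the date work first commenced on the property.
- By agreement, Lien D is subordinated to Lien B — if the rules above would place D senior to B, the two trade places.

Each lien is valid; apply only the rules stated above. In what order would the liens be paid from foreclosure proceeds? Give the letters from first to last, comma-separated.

Effective dates: C relates back to December 21, 2021 (work commenced).
Ordering by effective date: C (December 21, 2021), D (April 2, 2022), B (June 1, 2022), A (September 3, 2023).
D would otherwise be senior to B, so under the subordination agreement D and B exchange positions.

C, B, D, A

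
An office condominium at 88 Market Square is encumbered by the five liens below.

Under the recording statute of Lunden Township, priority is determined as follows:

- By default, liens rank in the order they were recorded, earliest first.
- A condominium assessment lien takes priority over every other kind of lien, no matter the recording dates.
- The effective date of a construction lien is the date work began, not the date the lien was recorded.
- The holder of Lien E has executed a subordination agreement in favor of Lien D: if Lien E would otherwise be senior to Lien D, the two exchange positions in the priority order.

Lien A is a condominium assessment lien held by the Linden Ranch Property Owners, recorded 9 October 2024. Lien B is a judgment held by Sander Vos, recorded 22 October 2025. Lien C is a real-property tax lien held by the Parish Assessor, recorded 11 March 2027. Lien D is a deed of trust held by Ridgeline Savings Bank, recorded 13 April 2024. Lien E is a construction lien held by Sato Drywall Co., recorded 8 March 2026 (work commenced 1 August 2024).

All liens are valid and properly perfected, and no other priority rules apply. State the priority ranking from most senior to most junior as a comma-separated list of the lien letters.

Adjusting effective dates: E's effective date is 1 August 2024, when work began.
As a condominium assessment lien, A is senior to every other lien.
Remaining liens by effective date: D (13 April 2024), E (1 August 2024), B (22 October 2025), C (11 March 2027).
E already ranks below D; the subordination has no effect.

A, D, E, B, C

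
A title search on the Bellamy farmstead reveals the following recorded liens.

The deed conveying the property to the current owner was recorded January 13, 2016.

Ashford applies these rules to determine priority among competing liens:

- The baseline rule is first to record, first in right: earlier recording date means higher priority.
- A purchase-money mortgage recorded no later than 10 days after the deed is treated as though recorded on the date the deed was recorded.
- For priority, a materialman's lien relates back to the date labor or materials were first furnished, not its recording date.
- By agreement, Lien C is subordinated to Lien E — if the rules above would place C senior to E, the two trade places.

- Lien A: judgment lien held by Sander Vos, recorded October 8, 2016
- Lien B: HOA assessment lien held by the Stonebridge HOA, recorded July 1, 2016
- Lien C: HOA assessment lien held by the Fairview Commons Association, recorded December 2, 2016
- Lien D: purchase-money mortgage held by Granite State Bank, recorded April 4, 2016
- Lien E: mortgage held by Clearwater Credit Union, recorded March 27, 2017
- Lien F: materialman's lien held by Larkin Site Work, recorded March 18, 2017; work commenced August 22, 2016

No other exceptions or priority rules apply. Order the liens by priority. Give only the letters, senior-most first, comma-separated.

First, effective dates: D missed the 10-day window (82 days after the deed), so its recording date stands; F relates back to August 22, 2016 (work commenced).
Ordering by effective date: D (April 4, 2016), B (July 1, 2016), F (August 22, 2016), A (October 8, 2016), C (December 2, 2016), E (March 27, 2017).
Because C would otherwise rank above E, the subordination swaps them.

D, B, F, A, E, C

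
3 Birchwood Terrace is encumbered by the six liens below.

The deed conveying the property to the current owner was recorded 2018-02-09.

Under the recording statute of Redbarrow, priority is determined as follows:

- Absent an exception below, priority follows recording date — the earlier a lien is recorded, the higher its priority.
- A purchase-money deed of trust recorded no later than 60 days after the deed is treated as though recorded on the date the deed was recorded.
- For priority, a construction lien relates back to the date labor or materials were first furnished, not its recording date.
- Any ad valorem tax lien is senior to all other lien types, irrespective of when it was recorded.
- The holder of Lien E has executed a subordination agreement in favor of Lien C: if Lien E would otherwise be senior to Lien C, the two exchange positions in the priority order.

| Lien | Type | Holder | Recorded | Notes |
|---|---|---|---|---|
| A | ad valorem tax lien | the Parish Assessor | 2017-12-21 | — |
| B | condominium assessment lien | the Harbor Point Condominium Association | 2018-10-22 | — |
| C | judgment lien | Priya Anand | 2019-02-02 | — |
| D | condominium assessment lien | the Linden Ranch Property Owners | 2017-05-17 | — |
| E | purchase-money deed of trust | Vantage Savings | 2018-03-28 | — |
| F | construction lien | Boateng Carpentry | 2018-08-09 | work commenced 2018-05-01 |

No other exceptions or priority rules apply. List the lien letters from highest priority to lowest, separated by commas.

Adjusting effective dates: E relates back to the deed date 2018-02-09; F relates back to 2018-05-01 (work commenced).
A is an ad valorem tax lien, so it outranks all other liens regardless of date.
Among the remaining liens, by effective date: D (2017-05-17), E (2018-02-09), F (2018-05-01), B (2018-10-22), C (2019-02-02).
Because E would otherwise rank above C, the subordination swaps them.

A, D, C, F, B, E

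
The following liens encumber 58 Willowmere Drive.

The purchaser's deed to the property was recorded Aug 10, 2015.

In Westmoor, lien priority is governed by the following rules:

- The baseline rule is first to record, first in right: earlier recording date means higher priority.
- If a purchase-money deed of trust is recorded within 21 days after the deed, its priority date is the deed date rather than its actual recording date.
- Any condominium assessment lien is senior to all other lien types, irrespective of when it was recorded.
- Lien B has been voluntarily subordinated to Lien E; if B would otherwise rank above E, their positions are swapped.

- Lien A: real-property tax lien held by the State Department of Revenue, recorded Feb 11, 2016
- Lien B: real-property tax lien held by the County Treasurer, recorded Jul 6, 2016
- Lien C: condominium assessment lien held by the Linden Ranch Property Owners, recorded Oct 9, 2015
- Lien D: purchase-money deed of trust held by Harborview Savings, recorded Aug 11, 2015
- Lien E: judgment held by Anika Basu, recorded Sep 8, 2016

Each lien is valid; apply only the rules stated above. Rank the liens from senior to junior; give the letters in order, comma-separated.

Effective dates: D was recorded within the 21-day window, so its effective date is the deed date Aug 10, 2015.
As a condominium assessment lien, C is senior to every other lien.
Among the remaining liens, by effective date: D (Aug 10, 2015), A (Feb 11, 2016), B (Jul 6, 2016), E (Sep 8, 2016).
B is senior to E before the subordination, so the two trade places.

C, D, A, E, B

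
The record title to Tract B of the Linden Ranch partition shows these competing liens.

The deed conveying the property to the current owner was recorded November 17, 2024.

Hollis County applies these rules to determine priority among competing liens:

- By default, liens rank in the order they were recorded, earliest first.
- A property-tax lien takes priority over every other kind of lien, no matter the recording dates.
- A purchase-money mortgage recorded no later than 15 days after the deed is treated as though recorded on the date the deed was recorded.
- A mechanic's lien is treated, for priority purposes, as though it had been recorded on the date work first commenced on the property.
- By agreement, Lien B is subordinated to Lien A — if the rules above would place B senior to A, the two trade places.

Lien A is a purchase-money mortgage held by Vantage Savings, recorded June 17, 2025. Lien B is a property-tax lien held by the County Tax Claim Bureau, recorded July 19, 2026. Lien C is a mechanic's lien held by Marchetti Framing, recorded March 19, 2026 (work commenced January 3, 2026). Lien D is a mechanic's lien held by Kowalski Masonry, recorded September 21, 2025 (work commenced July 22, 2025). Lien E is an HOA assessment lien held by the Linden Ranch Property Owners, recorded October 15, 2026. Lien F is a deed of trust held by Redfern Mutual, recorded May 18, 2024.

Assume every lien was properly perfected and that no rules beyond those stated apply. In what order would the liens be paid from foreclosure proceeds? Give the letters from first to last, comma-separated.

A, F, B, D, C, E

Effective dates: A was recorded 212 days after the deed — beyond 15 days — so no relation-back applies; C is treated as recorded January 3, 2026, the work-commencement date; D's effective date is July 22, 2025, when work began.
B, as a property-tax lien, has superpriority and ranks first.
The other liens, earliest effective date first: F (May 18, 2024), A (June 17, 2025), D (July 22, 2025), C (January 3, 2026), E (October 15, 2026).
B is senior to A before the subordination, so the two trade places.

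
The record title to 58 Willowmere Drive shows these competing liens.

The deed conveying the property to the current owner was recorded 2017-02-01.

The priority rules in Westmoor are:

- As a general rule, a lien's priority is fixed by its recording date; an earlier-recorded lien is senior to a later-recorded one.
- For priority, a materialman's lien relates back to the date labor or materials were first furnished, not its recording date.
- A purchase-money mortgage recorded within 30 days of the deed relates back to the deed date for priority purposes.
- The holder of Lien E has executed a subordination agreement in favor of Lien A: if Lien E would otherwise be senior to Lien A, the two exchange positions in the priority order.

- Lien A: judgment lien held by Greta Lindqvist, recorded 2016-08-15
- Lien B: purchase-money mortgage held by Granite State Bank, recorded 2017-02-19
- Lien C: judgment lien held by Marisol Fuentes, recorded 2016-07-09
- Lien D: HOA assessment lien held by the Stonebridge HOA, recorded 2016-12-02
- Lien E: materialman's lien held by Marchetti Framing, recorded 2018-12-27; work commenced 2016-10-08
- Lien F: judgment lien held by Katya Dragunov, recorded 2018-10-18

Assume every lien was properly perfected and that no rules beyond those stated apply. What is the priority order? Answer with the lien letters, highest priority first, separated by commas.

Adjusting effective dates: B was recorded within the 30-day window, so its effective date is the deed date 2017-02-01; E's effective date is 2016-10-08, when work began.
Sorted by effective date: C (2016-07-09), A (2016-08-15), E (2016-10-08), D (2016-12-02), B (2017-02-01), F (2018-10-18).
E is already junior to A, so the subordination agreement changes nothing.

C, A, E, D, B, F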